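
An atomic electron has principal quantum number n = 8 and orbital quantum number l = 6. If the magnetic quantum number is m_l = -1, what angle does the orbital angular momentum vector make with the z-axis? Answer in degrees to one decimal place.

θ ≈ 98.9°

|L| = √(l(l+1)) ℏ = √42 ℏ.
L_z = m_l ℏ = −1ℏ.
cos θ = L_z/|L| = -1/√42, so θ ≈ 98.9°.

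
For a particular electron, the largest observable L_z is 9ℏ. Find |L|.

L_z,max = lℏ, so l = 9.
|L| = √(l(l+1)) ℏ = 3√10 ℏ.

|L| = 3√10 ℏ ≈ 9.487ℏ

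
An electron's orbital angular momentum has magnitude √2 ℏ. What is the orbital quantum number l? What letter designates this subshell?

l = 1 (p orbital)

(|L|/ℏ)² = l(l+1) = 2.
Solving: l = 1.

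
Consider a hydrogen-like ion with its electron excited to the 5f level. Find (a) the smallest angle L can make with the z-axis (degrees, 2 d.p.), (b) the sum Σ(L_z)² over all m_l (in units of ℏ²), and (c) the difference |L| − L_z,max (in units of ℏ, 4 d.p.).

θ_min ≈ 30.00°; Σ(L_z)² = 28 ℏ²; |L|−L_z,max ≈ 0.4641ℏ

The 5f level has l = 3.
cos θ_min = 3/√12, so θ_min ≈ 30.00°.
Σ m_l² = 28, so Σ(L_z)² = 28 ℏ².
|L| − L_z,max = (2√3 − 3)ℏ ≈ 0.4641ℏ.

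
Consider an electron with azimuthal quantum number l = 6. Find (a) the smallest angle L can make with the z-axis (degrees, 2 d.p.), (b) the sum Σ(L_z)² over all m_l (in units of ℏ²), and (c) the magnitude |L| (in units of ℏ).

θ_min ≈ 22.21°; Σ(L_z)² = 182 ℏ²; |L| = √42 ℏ ≈ 6.481ℏ

cos θ_min = 6/√42, so θ_min ≈ 22.21°.
Σ m_l² = 182, so Σ(L_z)² = 182 ℏ².
|L| = ℏ√(6·7) = √42 ℏ ≈ 6.481ℏ.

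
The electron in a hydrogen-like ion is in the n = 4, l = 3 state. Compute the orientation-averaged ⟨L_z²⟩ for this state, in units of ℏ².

⟨L_z²⟩ = 4 ℏ²

The allowed m_l values are -3, -2, -1, 0, 1, 2, 3.
⟨L_z²⟩ = ℏ²·(Σ m_l²)/(2l+1) = ℏ²·28/7 = 4ℏ².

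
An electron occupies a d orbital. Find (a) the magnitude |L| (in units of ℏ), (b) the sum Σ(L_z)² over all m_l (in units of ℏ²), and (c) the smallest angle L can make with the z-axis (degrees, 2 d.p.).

A d state has l = 2.
|L| = ℏ√(2·3) = √6 ℏ ≈ 2.449ℏ.
Σ m_l² = 10, so Σ(L_z)² = 10 ℏ².
cos θ_min = 2/√6, so θ_min ≈ 35.26°.

|L| = √6 ℏ ≈ 2.449ℏ; Σ(L_z)² = 10 ℏ²; θ_min ≈ 35.26°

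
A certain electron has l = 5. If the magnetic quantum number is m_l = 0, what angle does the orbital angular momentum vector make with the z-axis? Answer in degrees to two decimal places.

θ ≈ 90.00°

|L|² = l(l+1)ℏ² = 30ℏ², so |L| = √30 ℏ.
L_z = m_l ℏ = 0ℏ.
cos θ = L_z/|L| = 0/√30, so θ ≈ 90.00°.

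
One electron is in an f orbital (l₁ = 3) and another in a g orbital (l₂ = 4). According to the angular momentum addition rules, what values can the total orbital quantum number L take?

The total orbital quantum number L ranges from |l₁ − l₂| to l₁ + l₂ in integer steps.
So L can be 1, 2, 3, 4, 5, 6, 7.

L = 1, 2, 3, 4, 5, 6, 7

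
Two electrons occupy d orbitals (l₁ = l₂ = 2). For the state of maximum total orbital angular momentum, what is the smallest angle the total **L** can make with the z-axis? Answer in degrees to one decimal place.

θ_min ≈ 26.6°

Angular momentum addition gives L = |l₁ − l₂|, …, l₁ + l₂.
So L can be 0, 1, 2, 3, 4.
The maximum is L = 4, with |L_tot| = ℏ√(4·5) = 2√5 ℏ.
The minimum angle with z is arccos(4/√20) ≈ 26.6°.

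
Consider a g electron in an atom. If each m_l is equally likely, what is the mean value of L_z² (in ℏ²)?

⟨L_z²⟩ = 6.667 ℏ²

For a g orbital, l = 4.
m_l runs from −4 to 4, i.e. {-4, -3, -2, -1, 0, 1, 2, 3, 4}.
Average of L_z² over 9 states: 60/9 ℏ² = 6.667 ℏ².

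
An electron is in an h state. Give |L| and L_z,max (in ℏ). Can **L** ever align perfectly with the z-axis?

An h state has l = 5.
|L| = √30 ℏ ≈ 5.4772ℏ, while L_z,max = lℏ = 5ℏ.
Since |L| > L_z,max, the vector can never point exactly along z; the closest it comes is θ_min = arccos(5/√30) ≈ 24.1°.

No: L_z,max = 5ℏ < |L| = √30 ℏ ≈ 5.477ℏ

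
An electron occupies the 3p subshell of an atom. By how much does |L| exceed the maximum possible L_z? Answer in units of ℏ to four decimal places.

The 3p subshell has l = 1.
|L| = √2 ℏ ≈ 1.4142ℏ, while L_z,max = lℏ = 1ℏ.
The difference is (√2 − 1)ℏ ≈ 0.4142ℏ.

|L| − L_z,max ≈ 0.4142ℏ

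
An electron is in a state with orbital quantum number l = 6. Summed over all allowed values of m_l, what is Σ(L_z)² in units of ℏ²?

Σ(L_z)² = 182 ℏ²

The allowed m_l values are -6, -5, -4, -3, -2, -1, 0, 1, 2, 3, 4, 5, 6.
Summing m² from −6 to 6: Σ m_l² = 182.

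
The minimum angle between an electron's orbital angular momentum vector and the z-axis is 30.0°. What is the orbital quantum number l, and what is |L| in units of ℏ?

l = 3, |L| = 2√3 ℏ ≈ 3.464ℏ

cos θ_min = l/√(l(l+1)) = √(l/(l+1)), so l/(l+1) = cos²(30.0°) = 0.7500.
l = cos²θ/sin²θ ≈ 3.
Then |L| = ℏ√(3·4) = 2√3 ℏ.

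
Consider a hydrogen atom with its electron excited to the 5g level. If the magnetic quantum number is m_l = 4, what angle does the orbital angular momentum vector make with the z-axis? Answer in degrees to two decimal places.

The 5g level has l = 4.
|L| = ℏ√(l(l+1)) = 2√5 ℏ.
L_z = m_l ℏ = 4ℏ.
cos θ = L_z/|L| = 4/√20, so θ ≈ 26.57°.

θ ≈ 26.57°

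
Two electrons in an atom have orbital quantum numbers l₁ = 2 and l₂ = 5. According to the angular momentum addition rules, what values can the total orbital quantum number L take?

By the triangle rule, |l₁ − l₂| ≤ L ≤ l₁ + l₂.
So L can be 3, 4, 5, 6, 7.

L = 3, 4, 5, 6, 7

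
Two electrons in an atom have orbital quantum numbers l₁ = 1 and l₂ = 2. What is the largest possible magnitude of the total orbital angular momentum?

|L_tot|_max = 2√3 ℏ ≈ 3.464ℏ

L runs from |1 − 2| = 1 to 1 + 2 = 3.
Allowed values: L = 1, 2, 3.
The largest magnitude corresponds to L = 3: |L_tot| = ℏ√(3·4) = 2√3 ℏ.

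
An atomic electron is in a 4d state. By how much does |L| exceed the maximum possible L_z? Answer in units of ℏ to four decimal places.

|L| − L_z,max ≈ 0.4495ℏ

The 4d subshell has l = 2.
|L| = √6 ℏ ≈ 2.4495ℏ, while L_z,max = lℏ = 2ℏ.
The difference is (√6 − 2)ℏ ≈ 0.4495ℏ.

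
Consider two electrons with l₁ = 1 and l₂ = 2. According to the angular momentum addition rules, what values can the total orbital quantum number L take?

L runs from |1 − 2| = 1 to 1 + 2 = 3.
Allowed values: L = 1, 2, 3.

L = 1, 2, 3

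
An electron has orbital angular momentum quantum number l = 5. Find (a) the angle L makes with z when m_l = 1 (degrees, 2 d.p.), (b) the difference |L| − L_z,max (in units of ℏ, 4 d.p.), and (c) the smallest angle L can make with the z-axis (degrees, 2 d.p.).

For m_l = 1: cos θ = 1/√30, θ ≈ 79.48°.
|L| − L_z,max = (√30 − 5)ℏ ≈ 0.4772ℏ.
cos θ_min = 5/√30, so θ_min ≈ 24.09°.

θ(m_l=1) ≈ 79.48°; |L|−L_z,max ≈ 0.4772ℏ; θ_min ≈ 24.09°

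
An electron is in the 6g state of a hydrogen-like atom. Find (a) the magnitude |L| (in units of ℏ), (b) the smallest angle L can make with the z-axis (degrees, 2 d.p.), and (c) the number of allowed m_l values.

The 6g subshell has l = 4.
|L| = ℏ√(4·5) = 2√5 ℏ ≈ 4.472ℏ.
cos θ_min = 4/√20, so θ_min ≈ 26.57°.
There are 2l+1 = 9 values of m_l.

|L| = 2√5 ℏ ≈ 4.472ℏ; θ_min ≈ 26.57°; 9 values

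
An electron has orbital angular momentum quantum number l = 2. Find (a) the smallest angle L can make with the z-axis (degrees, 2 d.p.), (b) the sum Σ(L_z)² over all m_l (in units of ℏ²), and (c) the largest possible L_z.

θ_min ≈ 35.26°; Σ(L_z)² = 10 ℏ²; L_z,max = 2ℏ

cos θ_min = 2/√6, so θ_min ≈ 35.26°.
Σ m_l² = 10, so Σ(L_z)² = 10 ℏ².
L_z,max = lℏ = 2ℏ.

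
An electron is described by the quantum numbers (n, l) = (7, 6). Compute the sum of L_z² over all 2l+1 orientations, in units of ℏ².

Σ(L_z)² = 182 ℏ²

m_l ∈ {-6, -5, -4, -3, -2, -1, 0, 1, 2, 3, 4, 5, 6}.
Summing m² from −6 to 6: Σ m_l² = 182.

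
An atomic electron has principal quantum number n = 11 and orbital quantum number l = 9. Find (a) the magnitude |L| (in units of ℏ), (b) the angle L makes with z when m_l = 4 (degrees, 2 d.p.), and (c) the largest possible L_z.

|L| = 3√10 ℏ ≈ 9.487ℏ; θ(m_l=4) ≈ 65.06°; L_z,max = 9ℏ

|L| = ℏ√(9·10) = 3√10 ℏ ≈ 9.487ℏ.
For m_l = 4: cos θ = 4/√90, θ ≈ 65.06°.
L_z,max = lℏ = 9ℏ.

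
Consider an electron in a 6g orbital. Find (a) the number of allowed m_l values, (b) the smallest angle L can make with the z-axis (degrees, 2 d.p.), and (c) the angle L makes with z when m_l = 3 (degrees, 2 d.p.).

For 6g, l = 4.
There are 2l+1 = 9 values of m_l.
cos θ_min = 4/√20, so θ_min ≈ 26.57°.
For m_l = 3: cos θ = 3/√20, θ ≈ 47.87°.

9 values; θ_min ≈ 26.57°; θ(m_l=3) ≈ 47.87°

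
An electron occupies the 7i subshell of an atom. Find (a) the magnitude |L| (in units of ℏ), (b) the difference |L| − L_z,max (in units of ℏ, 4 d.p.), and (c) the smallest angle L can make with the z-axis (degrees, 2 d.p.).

|L| = √42 ℏ ≈ 6.481ℏ; |L|−L_z,max ≈ 0.4807ℏ; θ_min ≈ 22.21°

The 7i subshell has l = 6.
|L| = ℏ√(6·7) = √42 ℏ ≈ 6.481ℏ.
|L| − L_z,max = (√42 − 6)ℏ ≈ 0.4807ℏ.
cos θ_min = 6/√42, so θ_min ≈ 22.21°.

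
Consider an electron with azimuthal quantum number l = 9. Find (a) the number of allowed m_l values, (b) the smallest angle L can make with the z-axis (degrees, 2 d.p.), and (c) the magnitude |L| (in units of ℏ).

19 values; θ_min ≈ 18.43°; |L| = 3√10 ℏ ≈ 9.487ℏ

There are 2l+1 = 19 values of m_l.
cos θ_min = 9/√90, so θ_min ≈ 18.43°.
|L| = ℏ√(9·10) = 3√10 ℏ ≈ 9.487ℏ.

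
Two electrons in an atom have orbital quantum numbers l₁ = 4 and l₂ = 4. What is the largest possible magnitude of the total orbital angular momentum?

|L_tot|_max = 6√2 ℏ ≈ 8.485ℏ

By the triangle rule, |l₁ − l₂| ≤ L ≤ l₁ + l₂.
Allowed values: L = 0, 1, 2, 3, 4, 5, 6, 7, 8.
The largest magnitude corresponds to L = 8: |L_tot| = ℏ√(8·9) = 6√2 ℏ.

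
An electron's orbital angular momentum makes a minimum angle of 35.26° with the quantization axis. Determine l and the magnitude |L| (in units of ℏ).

l = 2, |L| = √6 ℏ ≈ 2.449ℏ

cos²θ_min = l/(l+1) = 0.6667.
Thus l = 0.6667/(1 − 0.6667) ≈ 2.
Then |L| = ℏ√(2·3) = √6 ℏ.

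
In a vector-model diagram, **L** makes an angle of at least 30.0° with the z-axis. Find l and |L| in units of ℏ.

cos θ_min = l/√(l(l+1)) = √(l/(l+1)), so l/(l+1) = cos²(30.0°) = 0.7500.
l = cos²θ/sin²θ ≈ 3.
Then |L| = ℏ√(3·4) = 2√3 ℏ.

l = 3, |L| = 2√3 ℏ ≈ 3.464ℏ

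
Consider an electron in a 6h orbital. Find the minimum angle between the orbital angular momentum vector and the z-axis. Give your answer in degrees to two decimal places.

θ_min ≈ 24.09°

6h means n = 6, l = 5.
|L|² = l(l+1)ℏ² = 30ℏ², so |L| = √30 ℏ.
The smallest angle corresponds to the largest L_z, i.e. m_l = l = 5, giving L_z = 5ℏ.
cos θ_min = 5/√30, so θ_min ≈ 24.09°.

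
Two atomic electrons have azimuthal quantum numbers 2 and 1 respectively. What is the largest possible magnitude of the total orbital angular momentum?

|L_tot|_max = 2√3 ℏ ≈ 3.464ℏ

Angular momentum addition gives L = |l₁ − l₂|, …, l₁ + l₂.
So L can be 1, 2, 3.
The largest magnitude corresponds to L = 3: |L_tot| = ℏ√(3·4) = 2√3 ℏ.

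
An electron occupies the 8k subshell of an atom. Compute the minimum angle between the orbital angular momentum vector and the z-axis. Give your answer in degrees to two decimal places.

θ_min ≈ 20.70°

The 8k subshell has l = 7.
|L| = ℏ√(l(l+1)) = 2√14 ℏ.
The smallest angle corresponds to the largest L_z, i.e. m_l = l = 7, giving L_z = 7ℏ.
cos θ_min = 7/√56, so θ_min ≈ 20.70°.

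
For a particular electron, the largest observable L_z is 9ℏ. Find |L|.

|L| = 3√10 ℏ ≈ 9.487ℏ

The maximum L_z equals lℏ, giving l = 9.
|L| = √(l(l+1)) ℏ = 3√10 ℏ.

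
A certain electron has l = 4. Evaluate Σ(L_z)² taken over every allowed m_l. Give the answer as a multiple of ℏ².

Σ(L_z)² = 60 ℏ²

m_l runs from −4 to 4, i.e. {-4, -3, -2, -1, 0, 1, 2, 3, 4}.
Summing m² from −4 to 4: Σ m_l² = 60.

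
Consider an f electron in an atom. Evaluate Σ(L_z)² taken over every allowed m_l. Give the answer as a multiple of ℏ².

Σ(L_z)² = 28 ℏ²

An f state has l = 3.
The allowed m_l values are -3, -2, -1, 0, 1, 2, 3.
Summing m² from −3 to 3: Σ m_l² = 28.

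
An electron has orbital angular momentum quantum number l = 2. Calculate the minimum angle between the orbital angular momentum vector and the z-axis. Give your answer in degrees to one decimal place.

θ_min ≈ 35.3°

|L| = ℏ√(l(l+1)) = √6 ℏ.
The smallest angle corresponds to the largest L_z, i.e. m_l = l = 2, giving L_z = 2ℏ.
cos θ_min = 2/√6, so θ_min ≈ 35.3°.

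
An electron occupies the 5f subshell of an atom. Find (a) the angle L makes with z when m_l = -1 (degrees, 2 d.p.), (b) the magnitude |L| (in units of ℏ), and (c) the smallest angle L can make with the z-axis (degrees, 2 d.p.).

For 5f, l = 3.
For m_l = -1: cos θ = -1/√12, θ ≈ 106.78°.
|L| = ℏ√(3·4) = 2√3 ℏ ≈ 3.464ℏ.
cos θ_min = 3/√12, so θ_min ≈ 30.00°.

θ(m_l=-1) ≈ 106.78°; |L| = 2√3 ℏ ≈ 3.464ℏ; θ_min ≈ 30.00°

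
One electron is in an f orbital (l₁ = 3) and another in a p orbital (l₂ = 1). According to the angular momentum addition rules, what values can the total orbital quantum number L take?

L = 2, 3, 4

L runs from |3 − 1| = 2 to 3 + 1 = 4.
L ∈ {2, 3, 4}.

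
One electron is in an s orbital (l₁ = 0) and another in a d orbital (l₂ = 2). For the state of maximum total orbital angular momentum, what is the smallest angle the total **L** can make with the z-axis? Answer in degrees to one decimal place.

θ_min ≈ 35.3°

L runs from |0 − 2| = 2 to 0 + 2 = 2.
So L can be 2.
The maximum is L = 2, with |L_tot| = ℏ√(2·3) = √6 ℏ.
The minimum angle with z is arccos(2/√6) ≈ 35.3°.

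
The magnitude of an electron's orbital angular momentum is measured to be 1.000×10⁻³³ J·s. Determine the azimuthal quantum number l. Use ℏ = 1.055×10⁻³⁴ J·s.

|L|/ℏ = (1.000×10⁻³³)/(1.055×10⁻³⁴) ≈ 9.479.
Set l(l+1) = 89.85; the integer solution is l = 9.

l = 9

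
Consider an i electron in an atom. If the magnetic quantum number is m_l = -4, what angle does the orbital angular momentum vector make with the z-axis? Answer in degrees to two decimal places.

An i state has l = 6.
|L| = √(l(l+1)) ℏ = √42 ℏ.
L_z = m_l ℏ = −4ℏ.
cos θ = L_z/|L| = -4/√42, so θ ≈ 128.11°.

θ ≈ 128.11°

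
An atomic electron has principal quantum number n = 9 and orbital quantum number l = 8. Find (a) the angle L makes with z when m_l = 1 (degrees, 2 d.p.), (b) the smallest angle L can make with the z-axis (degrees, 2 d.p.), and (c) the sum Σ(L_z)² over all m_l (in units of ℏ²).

For m_l = 1: cos θ = 1/√72, θ ≈ 83.23°.
cos θ_min = 8/√72, so θ_min ≈ 19.47°.
Σ m_l² = 408, so Σ(L_z)² = 408 ℏ².

θ(m_l=1) ≈ 83.23°; θ_min ≈ 19.47°; Σ(L_z)² = 408 ℏ²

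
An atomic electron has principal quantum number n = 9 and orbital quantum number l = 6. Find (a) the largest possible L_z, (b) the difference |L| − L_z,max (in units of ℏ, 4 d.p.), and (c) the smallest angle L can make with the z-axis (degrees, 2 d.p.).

L_z,max = lℏ = 6ℏ.
|L| − L_z,max = (√42 − 6)ℏ ≈ 0.4807ℏ.
cos θ_min = 6/√42, so θ_min ≈ 22.21°.

L_z,max = 6ℏ; |L|−L_z,max ≈ 0.4807ℏ; θ_min ≈ 22.21°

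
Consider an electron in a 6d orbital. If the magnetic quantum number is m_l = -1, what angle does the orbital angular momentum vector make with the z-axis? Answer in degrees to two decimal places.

θ ≈ 114.09°

For 6d, l = 2.
|L|² = l(l+1)ℏ² = 6ℏ², so |L| = √6 ℏ.
L_z = m_l ℏ = −1ℏ.
cos θ = L_z/|L| = -1/√6, so θ ≈ 114.09°.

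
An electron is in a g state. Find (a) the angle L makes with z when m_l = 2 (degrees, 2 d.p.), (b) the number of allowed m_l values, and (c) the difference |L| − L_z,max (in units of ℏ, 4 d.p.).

A g state has l = 4.
For m_l = 2: cos θ = 2/√20, θ ≈ 63.43°.
There are 2l+1 = 9 values of m_l.
|L| − L_z,max = (2√5 − 4)ℏ ≈ 0.4721ℏ.

θ(m_l=2) ≈ 63.43°; 9 values; |L|−L_z,max ≈ 0.4721ℏ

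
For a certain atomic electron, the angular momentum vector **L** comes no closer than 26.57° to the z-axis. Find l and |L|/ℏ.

l = 4, |L| = 2√5 ℏ ≈ 4.472ℏ

cos θ_min = l/√(l(l+1)) = √(l/(l+1)), so l/(l+1) = cos²(26.57°) = 0.7999.
l = cos²θ/sin²θ ≈ 4.
Then |L| = ℏ√(4·5) = 2√5 ℏ.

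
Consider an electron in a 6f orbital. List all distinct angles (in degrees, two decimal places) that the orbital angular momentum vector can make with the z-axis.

The 6f subshell has l = 3.
|L|² = l(l+1)ℏ² = 12ℏ², so |L| = 2√3 ℏ.
cos θ = m_l/√12 for each m_l ∈ {-3, -2, -1, 0, 1, 2, 3}.

θ ∈ {30.00°, 54.74°, 73.22°, 90.00°, 106.78°, 125.26°, 150.00°}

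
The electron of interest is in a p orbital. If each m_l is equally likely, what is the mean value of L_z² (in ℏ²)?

A p state has l = 1.
The allowed m_l values are -1, 0, 1.
⟨L_z²⟩ = ℏ²·l(l+1)/3 = 0.6667ℏ².

⟨L_z²⟩ = 0.6667 ℏ²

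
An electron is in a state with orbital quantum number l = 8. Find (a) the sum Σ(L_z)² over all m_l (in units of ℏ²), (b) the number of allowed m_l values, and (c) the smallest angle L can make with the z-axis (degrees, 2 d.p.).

Σ m_l² = 408, so Σ(L_z)² = 408 ℏ².
There are 2l+1 = 17 values of m_l.
cos θ_min = 8/√72, so θ_min ≈ 19.47°.

Σ(L_z)² = 408 ℏ²; 17 values; θ_min ≈ 19.47°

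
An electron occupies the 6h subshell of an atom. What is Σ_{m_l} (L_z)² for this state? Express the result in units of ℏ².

Σ(L_z)² = 110 ℏ²

The 6h subshell has l = 5.
The allowed m_l values are -5, -4, -3, -2, -1, 0, 1, 2, 3, 4, 5.
Σ m_l² = l(l+1)(2l+1)/3 = 5·6·11/3 = 110.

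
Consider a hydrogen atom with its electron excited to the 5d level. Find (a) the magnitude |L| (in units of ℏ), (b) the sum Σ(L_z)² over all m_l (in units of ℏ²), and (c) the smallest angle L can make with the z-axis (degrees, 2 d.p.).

|L| = √6 ℏ ≈ 2.449ℏ; Σ(L_z)² = 10 ℏ²; θ_min ≈ 35.26°

The 5d level has l = 2.
|L| = ℏ√(2·3) = √6 ℏ ≈ 2.449ℏ.
Σ m_l² = 10, so Σ(L_z)² = 10 ℏ².
cos θ_min = 2/√6, so θ_min ≈ 35.26°.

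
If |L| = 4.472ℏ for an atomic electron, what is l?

Since |L|² = l(l+1)ℏ², l(l+1) = 20.
The positive root is l = 4.

l = 4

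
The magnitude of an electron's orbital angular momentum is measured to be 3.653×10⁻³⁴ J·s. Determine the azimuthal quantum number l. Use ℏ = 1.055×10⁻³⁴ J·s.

|L|/ℏ = (3.653×10⁻³⁴)/(1.055×10⁻³⁴) ≈ 3.463.
Set l(l+1) = 11.99; the integer solution is l = 3.

l = 3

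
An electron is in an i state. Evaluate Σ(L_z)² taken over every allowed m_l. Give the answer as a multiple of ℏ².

An i state has l = 6.
m_l ∈ {-6, -5, -4, -3, -2, -1, 0, 1, 2, 3, 4, 5, 6}.
Summing m² from −6 to 6: Σ m_l² = 182.

Σ(L_z)² = 182 ℏ²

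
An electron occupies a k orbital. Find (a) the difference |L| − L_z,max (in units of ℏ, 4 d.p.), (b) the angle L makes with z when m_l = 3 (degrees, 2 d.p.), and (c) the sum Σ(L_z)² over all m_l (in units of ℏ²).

The letter k corresponds to l = 7.
|L| − L_z,max = (2√14 − 7)ℏ ≈ 0.4833ℏ.
For m_l = 3: cos θ = 3/√56, θ ≈ 66.37°.
Σ m_l² = 280, so Σ(L_z)² = 280 ℏ².

|L|−L_z,max ≈ 0.4833ℏ; θ(m_l=3) ≈ 66.37°; Σ(L_z)² = 280 ℏ²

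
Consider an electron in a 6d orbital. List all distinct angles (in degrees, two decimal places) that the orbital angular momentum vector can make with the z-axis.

The 6d subshell has l = 2.
|L| = ℏ√(l(l+1)) = √6 ℏ.
cos θ = m_l/√6 for each m_l ∈ {-2, -1, 0, 1, 2}.

θ ∈ {35.26°, 65.91°, 90.00°, 114.09°, 144.74°}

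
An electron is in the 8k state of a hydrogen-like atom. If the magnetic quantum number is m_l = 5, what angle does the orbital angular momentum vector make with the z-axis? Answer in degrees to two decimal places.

θ ≈ 48.08°

8k means n = 8, l = 7.
|L|² = l(l+1)ℏ² = 56ℏ², so |L| = 2√14 ℏ.
L_z = m_l ℏ = 5ℏ.
cos θ = L_z/|L| = 5/√56, so θ ≈ 48.08°.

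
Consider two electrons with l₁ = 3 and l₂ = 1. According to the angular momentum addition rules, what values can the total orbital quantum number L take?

L = 2, 3, 4

The total orbital quantum number L ranges from |l₁ − l₂| to l₁ + l₂ in integer steps.
L ∈ {2, 3, 4}.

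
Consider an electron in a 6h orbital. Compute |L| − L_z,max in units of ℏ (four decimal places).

For 6h, l = 5.
|L| = √30 ℏ ≈ 5.4772ℏ, while L_z,max = lℏ = 5ℏ.
The difference is (√30 − 5)ℏ ≈ 0.4772ℏ.

|L| − L_z,max ≈ 0.4772ℏ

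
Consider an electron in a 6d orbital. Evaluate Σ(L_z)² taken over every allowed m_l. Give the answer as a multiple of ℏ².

The 6d subshell has l = 2.
m_l runs from −2 to 2, i.e. {-2, -1, 0, 1, 2}.
Σ m_l² = 2·(1 + 4) = 10.

Σ(L_z)² = 10 ℏ²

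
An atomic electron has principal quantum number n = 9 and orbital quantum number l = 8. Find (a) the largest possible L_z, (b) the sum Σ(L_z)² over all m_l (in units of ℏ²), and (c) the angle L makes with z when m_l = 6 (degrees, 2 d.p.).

L_z,max = 8ℏ; Σ(L_z)² = 408 ℏ²; θ(m_l=6) ≈ 45.00°

L_z,max = lℏ = 8ℏ.
Σ m_l² = 408, so Σ(L_z)² = 408 ℏ².
For m_l = 6: cos θ = 6/√72, θ ≈ 45.00°.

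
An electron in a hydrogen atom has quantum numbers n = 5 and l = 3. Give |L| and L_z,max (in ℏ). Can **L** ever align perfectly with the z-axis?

|L| = 2√3 ℏ ≈ 3.4641ℏ, while L_z,max = lℏ = 3ℏ.
Since |L| > L_z,max, the vector can never point exactly along z; the closest it comes is θ_min = arccos(3/√12) ≈ 30.0°.

No: L_z,max = 3ℏ < |L| = 2√3 ℏ ≈ 3.464ℏ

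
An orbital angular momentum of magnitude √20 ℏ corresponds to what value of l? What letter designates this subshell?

l = 4 (g orbital)

Since |L|² = l(l+1)ℏ², l(l+1) = 20.
Solving: l = 4.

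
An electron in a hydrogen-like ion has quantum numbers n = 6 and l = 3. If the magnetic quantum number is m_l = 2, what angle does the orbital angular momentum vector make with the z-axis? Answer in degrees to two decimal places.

θ ≈ 54.74°

|L| = ℏ√(l(l+1)) = 2√3 ℏ.
L_z = m_l ℏ = 2ℏ.
cos θ = L_z/|L| = 2/√12, so θ ≈ 54.74°.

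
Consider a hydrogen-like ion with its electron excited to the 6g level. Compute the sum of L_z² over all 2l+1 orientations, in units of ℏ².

The 6g level has l = 4.
The allowed m_l values are -4, -3, -2, -1, 0, 1, 2, 3, 4.
Σ m_l² = l(l+1)(2l+1)/3 = 4·5·9/3 = 60.

Σ(L_z)² = 60 ℏ²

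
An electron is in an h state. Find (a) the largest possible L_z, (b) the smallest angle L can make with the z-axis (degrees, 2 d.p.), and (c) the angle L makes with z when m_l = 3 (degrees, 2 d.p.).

L_z,max = 5ℏ; θ_min ≈ 24.09°; θ(m_l=3) ≈ 56.79°

An h state has l = 5.
L_z,max = lℏ = 5ℏ.
cos θ_min = 5/√30, so θ_min ≈ 24.09°.
For m_l = 3: cos θ = 3/√30, θ ≈ 56.79°.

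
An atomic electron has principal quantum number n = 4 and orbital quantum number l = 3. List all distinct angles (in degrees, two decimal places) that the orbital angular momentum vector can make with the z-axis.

|L|² = l(l+1)ℏ² = 12ℏ², so |L| = 2√3 ℏ.
cos θ = m_l/√12 for each m_l ∈ {-3, -2, -1, 0, 1, 2, 3}.

θ ∈ {30.00°, 54.74°, 73.22°, 90.00°, 106.78°, 125.26°, 150.00°}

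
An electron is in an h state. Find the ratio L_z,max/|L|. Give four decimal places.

An h state has l = 5.
|L| = √30 ℏ ≈ 5.4772ℏ, while L_z,max = lℏ = 5ℏ.
L_z,max/|L| = 5/√30 = 0.9129.

L_z,max/|L| = 0.9129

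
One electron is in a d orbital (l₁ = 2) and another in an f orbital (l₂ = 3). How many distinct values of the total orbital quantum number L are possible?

5

By the triangle rule, |l₁ − l₂| ≤ L ≤ l₁ + l₂.
L ∈ {1, 2, 3, 4, 5}.
That is 5 values.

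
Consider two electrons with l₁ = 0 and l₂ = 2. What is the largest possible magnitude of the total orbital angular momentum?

|L_tot|_max = √6 ℏ ≈ 2.449ℏ

By the triangle rule, |l₁ − l₂| ≤ L ≤ l₁ + l₂.
L ∈ {2}.
The largest magnitude corresponds to L = 2: |L_tot| = ℏ√(2·3) = √6 ℏ.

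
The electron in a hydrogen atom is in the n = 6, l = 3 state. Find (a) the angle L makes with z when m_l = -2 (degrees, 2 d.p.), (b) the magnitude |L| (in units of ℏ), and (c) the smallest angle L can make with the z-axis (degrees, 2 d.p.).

For m_l = -2: cos θ = -2/√12, θ ≈ 125.26°.
|L| = ℏ√(3·4) = 2√3 ℏ ≈ 3.464ℏ.
cos θ_min = 3/√12, so θ_min ≈ 30.00°.

θ(m_l=-2) ≈ 125.26°; |L| = 2√3 ℏ ≈ 3.464ℏ; θ_min ≈ 30.00°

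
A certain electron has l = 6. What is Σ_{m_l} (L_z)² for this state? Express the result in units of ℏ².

m_l ∈ {-6, -5, -4, -3, -2, -1, 0, 1, 2, 3, 4, 5, 6}.
Σ m_l² = 2·(1 + 4 + 9 + 16 + 25 + 36) = 182.

Σ(L_z)² = 182 ℏ²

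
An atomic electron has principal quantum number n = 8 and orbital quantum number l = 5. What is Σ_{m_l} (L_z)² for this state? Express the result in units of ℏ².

Σ(L_z)² = 110 ℏ²

m_l ∈ {-5, -4, -3, -2, -1, 0, 1, 2, 3, 4, 5}.
Summing m² from −5 to 5: Σ m_l² = 110.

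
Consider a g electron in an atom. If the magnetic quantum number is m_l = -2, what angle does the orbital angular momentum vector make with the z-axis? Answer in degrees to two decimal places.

G corresponds to l = 4.
|L| = ℏ√(l(l+1)) = 2√5 ℏ.
L_z = m_l ℏ = −2ℏ.
cos θ = L_z/|L| = -2/√20, so θ ≈ 116.57°.

θ ≈ 116.57°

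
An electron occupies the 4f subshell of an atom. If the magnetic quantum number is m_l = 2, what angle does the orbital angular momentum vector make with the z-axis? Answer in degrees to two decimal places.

4f means n = 4, l = 3.
|L| = ℏ√(l(l+1)) = 2√3 ℏ.
L_z = m_l ℏ = 2ℏ.
cos θ = L_z/|L| = 2/√12, so θ ≈ 54.74°.

θ ≈ 54.74°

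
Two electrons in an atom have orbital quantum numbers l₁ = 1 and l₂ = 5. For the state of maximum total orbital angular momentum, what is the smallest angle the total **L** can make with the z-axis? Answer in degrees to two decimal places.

By the triangle rule, |l₁ − l₂| ≤ L ≤ l₁ + l₂.
L ∈ {4, 5, 6}.
The maximum is L = 6, with |L_tot| = ℏ√(6·7) = √42 ℏ.
The minimum angle with z is arccos(6/√42) ≈ 22.21°.

θ_min ≈ 22.21°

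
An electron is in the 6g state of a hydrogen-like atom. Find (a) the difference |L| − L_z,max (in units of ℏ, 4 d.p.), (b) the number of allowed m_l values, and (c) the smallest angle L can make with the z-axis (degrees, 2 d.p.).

|L|−L_z,max ≈ 0.4721ℏ; 9 values; θ_min ≈ 26.57°

6g means n = 6, l = 4.
|L| − L_z,max = (2√5 − 4)ℏ ≈ 0.4721ℏ.
There are 2l+1 = 9 values of m_l.
cos θ_min = 4/√20, so θ_min ≈ 26.57°.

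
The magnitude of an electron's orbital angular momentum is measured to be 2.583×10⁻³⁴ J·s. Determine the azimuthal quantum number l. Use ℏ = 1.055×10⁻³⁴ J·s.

|L|/ℏ = (2.583×10⁻³⁴)/(1.055×10⁻³⁴) ≈ 2.448.
Set l(l+1) = 5.99; the integer solution is l = 2.

l = 2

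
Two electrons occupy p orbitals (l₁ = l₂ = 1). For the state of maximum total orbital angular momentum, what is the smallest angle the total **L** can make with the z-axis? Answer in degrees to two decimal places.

θ_min ≈ 35.26°

By the triangle rule, |l₁ − l₂| ≤ L ≤ l₁ + l₂.
L ∈ {0, 1, 2}.
The maximum is L = 2, with |L_tot| = ℏ√(2·3) = √6 ℏ.
The minimum angle with z is arccos(2/√6) ≈ 35.26°.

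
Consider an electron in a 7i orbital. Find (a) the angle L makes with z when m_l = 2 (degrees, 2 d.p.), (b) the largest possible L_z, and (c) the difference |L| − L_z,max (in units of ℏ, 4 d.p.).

θ(m_l=2) ≈ 72.02°; L_z,max = 6ℏ; |L|−L_z,max ≈ 0.4807ℏ

For 7i, l = 6.
For m_l = 2: cos θ = 2/√42, θ ≈ 72.02°.
L_z,max = lℏ = 6ℏ.
|L| − L_z,max = (√42 − 6)ℏ ≈ 0.4807ℏ.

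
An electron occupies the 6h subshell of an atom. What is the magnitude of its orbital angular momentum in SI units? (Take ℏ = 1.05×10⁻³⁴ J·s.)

6h means n = 6, l = 5.
|L| = ℏ√(l(l+1)) = ℏ√(5·6) = √30 ℏ
Numerically, |L| = 5.477 × (1.05×10⁻³⁴ J·s) = 5.75×10⁻³⁴ J·s.

|L| = 5.75×10⁻³⁴ J·s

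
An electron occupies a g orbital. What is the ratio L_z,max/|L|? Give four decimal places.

L_z,max/|L| = 0.8944

For a g orbital, l = 4.
|L| = 2√5 ℏ ≈ 4.4721ℏ, while L_z,max = lℏ = 4ℏ.
L_z,max/|L| = 4/√20 = 0.8944.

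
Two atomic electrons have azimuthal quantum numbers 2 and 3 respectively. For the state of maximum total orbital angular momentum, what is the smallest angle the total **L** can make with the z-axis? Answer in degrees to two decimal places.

θ_min ≈ 24.09°

L runs from |2 − 3| = 1 to 2 + 3 = 5.
L ∈ {1, 2, 3, 4, 5}.
The maximum is L = 5, with |L_tot| = ℏ√(5·6) = √30 ℏ.
The minimum angle with z is arccos(5/√30) ≈ 24.09°.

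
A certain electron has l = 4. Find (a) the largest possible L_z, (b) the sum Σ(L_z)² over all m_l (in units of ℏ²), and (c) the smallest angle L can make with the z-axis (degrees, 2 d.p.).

L_z,max = lℏ = 4ℏ.
Σ m_l² = 60, so Σ(L_z)² = 60 ℏ².
cos θ_min = 4/√20, so θ_min ≈ 26.57°.

L_z,max = 4ℏ; Σ(L_z)² = 60 ℏ²; θ_min ≈ 26.57°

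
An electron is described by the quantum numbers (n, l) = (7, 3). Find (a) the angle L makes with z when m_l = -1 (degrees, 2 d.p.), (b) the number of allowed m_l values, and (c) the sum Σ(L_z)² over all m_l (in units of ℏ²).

θ(m_l=-1) ≈ 106.78°; 7 values; Σ(L_z)² = 28 ℏ²

For m_l = -1: cos θ = -1/√12, θ ≈ 106.78°.
There are 2l+1 = 7 values of m_l.
Σ m_l² = 28, so Σ(L_z)² = 28 ℏ².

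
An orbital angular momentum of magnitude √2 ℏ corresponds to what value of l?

(|L|/ℏ)² = l(l+1) = 2.
Solving: l = 1.

l = 1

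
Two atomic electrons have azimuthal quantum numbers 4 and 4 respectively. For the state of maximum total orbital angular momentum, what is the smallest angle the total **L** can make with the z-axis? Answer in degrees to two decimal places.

θ_min ≈ 19.47°

L runs from |4 − 4| = 0 to 4 + 4 = 8.
Allowed values: L = 0, 1, 2, 3, 4, 5, 6, 7, 8.
The maximum is L = 8, with |L_tot| = ℏ√(8·9) = 6√2 ℏ.
The minimum angle with z is arccos(8/√72) ≈ 19.47°.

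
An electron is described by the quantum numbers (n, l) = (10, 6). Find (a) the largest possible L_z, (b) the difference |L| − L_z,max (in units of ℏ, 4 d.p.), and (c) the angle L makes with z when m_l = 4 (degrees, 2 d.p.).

L_z,max = lℏ = 6ℏ.
|L| − L_z,max = (√42 − 6)ℏ ≈ 0.4807ℏ.
For m_l = 4: cos θ = 4/√42, θ ≈ 51.89°.

L_z,max = 6ℏ; |L|−L_z,max ≈ 0.4807ℏ; θ(m_l=4) ≈ 51.89°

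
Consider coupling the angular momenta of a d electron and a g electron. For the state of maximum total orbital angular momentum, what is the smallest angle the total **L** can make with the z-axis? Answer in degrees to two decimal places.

L runs from |2 − 4| = 2 to 2 + 4 = 6.
So L can be 2, 3, 4, 5, 6.
The maximum is L = 6, with |L_tot| = ℏ√(6·7) = √42 ℏ.
The minimum angle with z is arccos(6/√42) ≈ 22.21°.

θ_min ≈ 22.21°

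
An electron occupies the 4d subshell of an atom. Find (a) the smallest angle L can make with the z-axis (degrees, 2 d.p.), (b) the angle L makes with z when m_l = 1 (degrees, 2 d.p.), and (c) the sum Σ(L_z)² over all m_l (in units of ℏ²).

θ_min ≈ 35.26°; θ(m_l=1) ≈ 65.91°; Σ(L_z)² = 10 ℏ²

4d means n = 4, l = 2.
cos θ_min = 2/√6, so θ_min ≈ 35.26°.
For m_l = 1: cos θ = 1/√6, θ ≈ 65.91°.
Σ m_l² = 10, so Σ(L_z)² = 10 ℏ².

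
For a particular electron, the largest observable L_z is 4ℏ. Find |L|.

L_z,max = lℏ, so l = 4.
|L| = √(l(l+1)) ℏ = 2√5 ℏ.

|L| = 2√5 ℏ ≈ 4.472ℏ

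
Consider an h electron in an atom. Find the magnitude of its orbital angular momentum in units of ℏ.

An h state has l = 5.
|L| = ℏ√(l(l+1)) = ℏ√(5·6) = √30 ℏ

|L| = √30 ℏ ≈ 5.477ℏ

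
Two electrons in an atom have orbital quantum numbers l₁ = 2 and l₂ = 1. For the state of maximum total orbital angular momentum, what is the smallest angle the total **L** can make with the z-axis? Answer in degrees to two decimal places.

θ_min ≈ 30.00°

The total orbital quantum number L ranges from |l₁ − l₂| to l₁ + l₂ in integer steps.
So L can be 1, 2, 3.
The maximum is L = 3, with |L_tot| = ℏ√(3·4) = 2√3 ℏ.
The minimum angle with z is arccos(3/√12) ≈ 30.00°.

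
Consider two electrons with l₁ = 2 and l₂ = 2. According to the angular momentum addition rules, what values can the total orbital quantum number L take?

L = 0, 1, 2, 3, 4

The total orbital quantum number L ranges from |l₁ − l₂| to l₁ + l₂ in integer steps.
L ∈ {0, 1, 2, 3, 4}.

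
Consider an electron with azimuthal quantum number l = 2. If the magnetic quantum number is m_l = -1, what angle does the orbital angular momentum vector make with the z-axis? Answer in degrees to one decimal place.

|L| = ℏ√(l(l+1)) = √6 ℏ.
L_z = m_l ℏ = −1ℏ.
cos θ = L_z/|L| = -1/√6, so θ ≈ 114.1°.

θ ≈ 114.1°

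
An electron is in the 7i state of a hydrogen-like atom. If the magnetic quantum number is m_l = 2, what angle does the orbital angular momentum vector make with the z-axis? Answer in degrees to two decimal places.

7i means n = 7, l = 6.
|L| = ℏ√(l(l+1)) = √42 ℏ.
L_z = m_l ℏ = 2ℏ.
cos θ = L_z/|L| = 2/√42, so θ ≈ 72.02°.

θ ≈ 72.02°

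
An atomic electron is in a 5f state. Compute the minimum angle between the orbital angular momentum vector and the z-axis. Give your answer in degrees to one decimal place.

θ_min ≈ 30.0°

The 5f subshell has l = 3.
|L| = √(l(l+1)) ℏ = 2√3 ℏ.
The smallest angle corresponds to the largest L_z, i.e. m_l = l = 3, giving L_z = 3ℏ.
cos θ_min = 3/√12, so θ_min ≈ 30.0°.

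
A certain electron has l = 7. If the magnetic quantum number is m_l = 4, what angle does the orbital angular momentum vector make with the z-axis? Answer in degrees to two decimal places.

|L| = √(l(l+1)) ℏ = 2√14 ℏ.
L_z = m_l ℏ = 4ℏ.
cos θ = L_z/|L| = 4/√56, so θ ≈ 57.69°.

θ ≈ 57.69°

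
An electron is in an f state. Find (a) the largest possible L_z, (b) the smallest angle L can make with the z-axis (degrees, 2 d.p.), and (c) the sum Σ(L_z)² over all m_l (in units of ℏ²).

For an f orbital, l = 3.
L_z,max = lℏ = 3ℏ.
cos θ_min = 3/√12, so θ_min ≈ 30.00°.
Σ m_l² = 28, so Σ(L_z)² = 28 ℏ².

L_z,max = 3ℏ; θ_min ≈ 30.00°; Σ(L_z)² = 28 ℏ²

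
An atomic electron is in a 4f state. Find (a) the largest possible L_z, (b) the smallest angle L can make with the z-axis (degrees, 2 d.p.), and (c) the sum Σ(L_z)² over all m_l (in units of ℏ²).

L_z,max = 3ℏ; θ_min ≈ 30.00°; Σ(L_z)² = 28 ℏ²

The 4f subshell has l = 3.
L_z,max = lℏ = 3ℏ.
cos θ_min = 3/√12, so θ_min ≈ 30.00°.
Σ m_l² = 28, so Σ(L_z)² = 28 ℏ².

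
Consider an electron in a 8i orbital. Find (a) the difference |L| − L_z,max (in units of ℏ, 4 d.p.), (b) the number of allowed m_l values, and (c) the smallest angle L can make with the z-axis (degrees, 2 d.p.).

|L|−L_z,max ≈ 0.4807ℏ; 13 values; θ_min ≈ 22.21°

For 8i, l = 6.
|L| − L_z,max = (√42 − 6)ℏ ≈ 0.4807ℏ.
There are 2l+1 = 13 values of m_l.
cos θ_min = 6/√42, so θ_min ≈ 22.21°.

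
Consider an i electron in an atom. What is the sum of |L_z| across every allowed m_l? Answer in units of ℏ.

Σ|L_z| = 42 ℏ

The letter i corresponds to l = 6.
The allowed m_l values are -6, -5, -4, -3, -2, -1, 0, 1, 2, 3, 4, 5, 6.
Σ|m_l| = 2(1+2+…+6) = 42.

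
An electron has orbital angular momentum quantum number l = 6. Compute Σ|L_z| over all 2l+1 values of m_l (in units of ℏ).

The allowed m_l values are -6, -5, -4, -3, -2, -1, 0, 1, 2, 3, 4, 5, 6.
Σ|m_l| = l(l+1) = 42.

Σ|L_z| = 42 ℏ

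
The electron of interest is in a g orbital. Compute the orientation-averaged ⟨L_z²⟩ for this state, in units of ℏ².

A g state has l = 4.
The allowed m_l values are -4, -3, -2, -1, 0, 1, 2, 3, 4.
⟨L_z²⟩ = ℏ²·(Σ m_l²)/(2l+1) = ℏ²·60/9 = 6.667ℏ².

⟨L_z²⟩ = 6.667 ℏ²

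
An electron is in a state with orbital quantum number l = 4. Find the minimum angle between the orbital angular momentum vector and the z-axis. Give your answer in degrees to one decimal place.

|L| = √(l(l+1)) ℏ = 2√5 ℏ.
The smallest angle corresponds to the largest L_z, i.e. m_l = l = 4, giving L_z = 4ℏ.
cos θ_min = 4/√20, so θ_min ≈ 26.6°.

θ_min ≈ 26.6°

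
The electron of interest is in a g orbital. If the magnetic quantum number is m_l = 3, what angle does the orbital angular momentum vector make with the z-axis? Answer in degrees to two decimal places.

A g state has l = 4.
|L|² = l(l+1)ℏ² = 20ℏ², so |L| = 2√5 ℏ.
L_z = m_l ℏ = 3ℏ.
cos θ = L_z/|L| = 3/√20, so θ ≈ 47.87°.

θ ≈ 47.87°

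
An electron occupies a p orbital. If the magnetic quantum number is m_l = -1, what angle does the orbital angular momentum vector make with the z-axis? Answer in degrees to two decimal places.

θ ≈ 135.00°

For a p orbital, l = 1.
|L|² = l(l+1)ℏ² = 2ℏ², so |L| = √2 ℏ.
L_z = m_l ℏ = −1ℏ.
cos θ = L_z/|L| = -1/√2, so θ ≈ 135.00°.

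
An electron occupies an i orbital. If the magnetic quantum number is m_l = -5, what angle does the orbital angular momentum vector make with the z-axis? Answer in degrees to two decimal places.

θ ≈ 140.49°

An i state has l = 6.
|L| = √(l(l+1)) ℏ = √42 ℏ.
L_z = m_l ℏ = −5ℏ.
cos θ = L_z/|L| = -5/√42, so θ ≈ 140.49°.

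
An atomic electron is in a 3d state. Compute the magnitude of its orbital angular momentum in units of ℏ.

|L| = √6 ℏ ≈ 2.449ℏ

3d means n = 3, l = 2.
|L| = ℏ√(l(l+1)) = ℏ√(2·3) = √6 ℏ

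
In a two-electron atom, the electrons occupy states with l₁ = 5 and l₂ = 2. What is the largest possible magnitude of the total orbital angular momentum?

|L_tot|_max = 2√14 ℏ ≈ 7.483ℏ

L runs from |5 − 2| = 3 to 5 + 2 = 7.
So L can be 3, 4, 5, 6, 7.
The largest magnitude corresponds to L = 7: |L_tot| = ℏ√(7·8) = 2√14 ℏ.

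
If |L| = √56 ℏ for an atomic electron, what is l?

l = 7

|L| = ℏ√(l(l+1)), so l(l+1) = 56.
l² + l − 56 = 0 ⇒ l = 7.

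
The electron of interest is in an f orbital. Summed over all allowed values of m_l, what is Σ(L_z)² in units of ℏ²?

Σ(L_z)² = 28 ℏ²

For an f orbital, l = 3.
The allowed m_l values are -3, -2, -1, 0, 1, 2, 3.
Summing m² from −3 to 3: Σ m_l² = 28.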